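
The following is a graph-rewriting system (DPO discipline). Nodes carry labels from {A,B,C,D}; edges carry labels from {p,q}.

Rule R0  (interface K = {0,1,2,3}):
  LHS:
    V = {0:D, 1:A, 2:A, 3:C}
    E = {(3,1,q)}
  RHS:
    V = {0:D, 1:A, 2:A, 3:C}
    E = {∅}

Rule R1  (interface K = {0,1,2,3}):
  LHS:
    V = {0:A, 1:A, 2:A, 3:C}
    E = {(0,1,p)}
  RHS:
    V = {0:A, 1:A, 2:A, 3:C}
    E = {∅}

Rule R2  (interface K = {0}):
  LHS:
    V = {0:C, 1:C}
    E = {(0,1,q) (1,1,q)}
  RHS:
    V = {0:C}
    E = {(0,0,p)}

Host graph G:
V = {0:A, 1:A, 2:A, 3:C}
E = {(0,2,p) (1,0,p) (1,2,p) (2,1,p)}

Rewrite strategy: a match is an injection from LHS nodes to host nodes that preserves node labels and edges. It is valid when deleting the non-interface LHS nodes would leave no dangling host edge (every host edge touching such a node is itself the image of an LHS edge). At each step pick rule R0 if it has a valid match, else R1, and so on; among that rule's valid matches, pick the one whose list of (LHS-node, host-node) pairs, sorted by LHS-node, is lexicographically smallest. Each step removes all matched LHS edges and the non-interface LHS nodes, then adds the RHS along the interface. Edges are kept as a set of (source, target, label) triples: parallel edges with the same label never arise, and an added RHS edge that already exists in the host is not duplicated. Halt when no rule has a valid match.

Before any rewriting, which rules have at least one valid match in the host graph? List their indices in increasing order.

Answer: [R1]

Steps:
R0: no valid match — LHS pattern not found
R1: 4 valid matches — {0↦0, 1↦2, 2↦1, 3↦3}, {0↦1, 1↦0, 2↦2, 3↦3}, {0↦1, 1↦2, 2↦0, 3↦3} (+1 more)
R2: no valid match — LHS pattern not found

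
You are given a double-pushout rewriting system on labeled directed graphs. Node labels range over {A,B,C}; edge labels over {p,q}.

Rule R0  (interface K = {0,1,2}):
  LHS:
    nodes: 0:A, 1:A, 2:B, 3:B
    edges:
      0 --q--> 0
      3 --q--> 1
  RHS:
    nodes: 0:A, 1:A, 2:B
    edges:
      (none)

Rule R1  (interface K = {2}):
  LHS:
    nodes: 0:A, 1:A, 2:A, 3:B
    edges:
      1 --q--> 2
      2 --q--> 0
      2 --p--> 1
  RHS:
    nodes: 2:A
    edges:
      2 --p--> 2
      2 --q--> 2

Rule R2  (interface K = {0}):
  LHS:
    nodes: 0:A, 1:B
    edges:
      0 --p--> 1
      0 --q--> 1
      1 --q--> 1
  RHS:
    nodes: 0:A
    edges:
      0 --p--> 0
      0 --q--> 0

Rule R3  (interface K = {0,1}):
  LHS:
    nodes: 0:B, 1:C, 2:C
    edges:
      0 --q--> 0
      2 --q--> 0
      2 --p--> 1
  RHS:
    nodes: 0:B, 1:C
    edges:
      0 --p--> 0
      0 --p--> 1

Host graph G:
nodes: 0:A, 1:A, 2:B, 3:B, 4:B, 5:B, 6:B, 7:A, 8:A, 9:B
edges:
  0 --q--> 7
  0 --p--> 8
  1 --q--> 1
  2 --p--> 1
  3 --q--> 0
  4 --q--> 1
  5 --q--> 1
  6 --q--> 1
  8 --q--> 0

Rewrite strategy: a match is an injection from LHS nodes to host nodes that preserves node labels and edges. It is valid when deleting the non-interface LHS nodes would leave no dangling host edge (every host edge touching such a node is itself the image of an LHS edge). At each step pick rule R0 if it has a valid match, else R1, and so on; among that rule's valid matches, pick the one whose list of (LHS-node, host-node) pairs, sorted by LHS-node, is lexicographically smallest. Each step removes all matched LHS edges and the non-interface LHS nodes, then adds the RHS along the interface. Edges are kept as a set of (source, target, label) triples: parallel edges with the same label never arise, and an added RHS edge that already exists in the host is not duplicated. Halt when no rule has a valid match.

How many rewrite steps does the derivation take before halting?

Answer: 3

Derivation:
[0] host  ⇒  10 nodes, 9 edges  {0-q->7 0-p->8 1-q->1 2-p->1 3-q->0 4-q->1 5-q->1 6-q->1 8-q->0}
[1] R0 @ {0↦1, 1↦0, 2↦2, 3↦3}  ⇒  9 nodes, 7 edges  {0-q->7 0-p->8 2-p->1 4-q->1 5-q->1 6-q->1 8-q->0}
[2] R1 @ {0↦7, 1↦8, 2↦0, 3↦9}  ⇒  6 nodes, 6 edges  {0-p->0 0-q->0 2-p->1 4-q->1 5-q->1 6-q->1}
[3] R0 @ {0↦0, 1↦1, 2↦2, 3↦4}  ⇒  5 nodes, 4 edges  {0-p->0 2-p->1 5-q->1 6-q->1}
normal form: no rule applies after step 3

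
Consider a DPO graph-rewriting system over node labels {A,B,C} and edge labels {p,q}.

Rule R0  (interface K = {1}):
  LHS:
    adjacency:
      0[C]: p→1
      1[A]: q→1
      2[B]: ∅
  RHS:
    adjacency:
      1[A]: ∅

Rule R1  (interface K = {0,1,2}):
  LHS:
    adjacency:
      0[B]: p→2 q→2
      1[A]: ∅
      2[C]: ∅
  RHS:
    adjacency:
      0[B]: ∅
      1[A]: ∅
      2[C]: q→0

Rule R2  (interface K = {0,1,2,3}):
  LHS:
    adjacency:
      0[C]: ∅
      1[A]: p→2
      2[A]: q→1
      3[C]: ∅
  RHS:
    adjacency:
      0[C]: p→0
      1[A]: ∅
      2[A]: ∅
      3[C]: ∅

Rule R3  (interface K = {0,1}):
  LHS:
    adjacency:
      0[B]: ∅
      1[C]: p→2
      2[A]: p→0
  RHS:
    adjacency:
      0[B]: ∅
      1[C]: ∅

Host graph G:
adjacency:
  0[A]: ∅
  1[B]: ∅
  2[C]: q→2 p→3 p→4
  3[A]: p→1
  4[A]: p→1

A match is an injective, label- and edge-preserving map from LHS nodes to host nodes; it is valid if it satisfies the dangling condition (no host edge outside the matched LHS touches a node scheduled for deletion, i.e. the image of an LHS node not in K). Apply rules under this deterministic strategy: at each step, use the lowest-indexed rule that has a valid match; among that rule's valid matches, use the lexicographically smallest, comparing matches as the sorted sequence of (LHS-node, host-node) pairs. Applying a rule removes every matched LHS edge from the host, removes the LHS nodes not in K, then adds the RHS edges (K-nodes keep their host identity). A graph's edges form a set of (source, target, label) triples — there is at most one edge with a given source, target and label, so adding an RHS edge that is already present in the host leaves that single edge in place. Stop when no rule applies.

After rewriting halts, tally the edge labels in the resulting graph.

Answer: q:1

Steps:
initial: |V|=5 |E|=5  E = 2-q->2 2-p->3 2-p->4 3-p->1 4-p->1
step 1: apply R3 at {0↦1, 1↦2, 2↦3}  → |V|=4 |E|=3  E = 2-q->2 2-p->4 4-p->1
step 2: apply R3 at {0↦1, 1↦2, 2↦4}  → |V|=3 |E|=1  E = 2-q->2
normal form: no rule applies after step 2
NF edges: [(2, 2, 'q')]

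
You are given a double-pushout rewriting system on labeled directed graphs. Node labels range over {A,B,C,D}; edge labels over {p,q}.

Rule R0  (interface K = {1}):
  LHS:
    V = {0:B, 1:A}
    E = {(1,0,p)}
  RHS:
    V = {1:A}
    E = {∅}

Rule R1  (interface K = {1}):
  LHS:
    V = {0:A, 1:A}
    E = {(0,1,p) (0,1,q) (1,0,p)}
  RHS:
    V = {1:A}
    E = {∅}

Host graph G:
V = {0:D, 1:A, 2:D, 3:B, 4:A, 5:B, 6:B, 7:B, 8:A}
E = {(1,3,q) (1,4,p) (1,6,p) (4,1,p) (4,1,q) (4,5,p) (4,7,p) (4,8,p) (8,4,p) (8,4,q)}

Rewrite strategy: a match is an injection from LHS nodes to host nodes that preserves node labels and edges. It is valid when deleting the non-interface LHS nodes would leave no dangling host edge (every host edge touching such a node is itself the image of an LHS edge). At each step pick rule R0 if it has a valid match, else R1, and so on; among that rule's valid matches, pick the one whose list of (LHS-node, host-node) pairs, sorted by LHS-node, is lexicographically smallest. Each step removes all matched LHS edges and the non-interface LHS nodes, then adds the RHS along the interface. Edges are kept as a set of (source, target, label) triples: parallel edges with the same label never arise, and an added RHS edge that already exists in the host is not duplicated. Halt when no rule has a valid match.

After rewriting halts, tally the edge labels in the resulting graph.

initial: |V|=9 |E|=10  E = 1-q->3 1-p->4 1-p->6 4-p->1 4-q->1 4-p->5 4-p->7 4-p->8 8-p->4 8-q->4
step 1: apply R0 at {0↦5, 1↦4}  → |V|=8 |E|=9  E = 1-q->3 1-p->4 1-p->6 4-p->1 4-q->1 4-p->7 4-p->8 8-p->4 8-q->4
step 2: apply R0 at {0↦6, 1↦1}  → |V|=7 |E|=8  E = 1-q->3 1-p->4 4-p->1 4-q->1 4-p->7 4-p->8 8-p->4 8-q->4
step 3: apply R0 at {0↦7, 1↦4}  → |V|=6 |E|=7  E = 1-q->3 1-p->4 4-p->1 4-q->1 4-p->8 8-p->4 8-q->4
step 4: apply R1 at {0↦8, 1↦4}  → |V|=5 |E|=4  E = 1-q->3 1-p->4 4-p->1 4-q->1
step 5: apply R1 at {0↦4, 1↦1}  → |V|=4 |E|=1  E = 1-q->3
normal form: no rule applies after step 5
NF edges: [(1, 3, 'q')]

Answer: q:1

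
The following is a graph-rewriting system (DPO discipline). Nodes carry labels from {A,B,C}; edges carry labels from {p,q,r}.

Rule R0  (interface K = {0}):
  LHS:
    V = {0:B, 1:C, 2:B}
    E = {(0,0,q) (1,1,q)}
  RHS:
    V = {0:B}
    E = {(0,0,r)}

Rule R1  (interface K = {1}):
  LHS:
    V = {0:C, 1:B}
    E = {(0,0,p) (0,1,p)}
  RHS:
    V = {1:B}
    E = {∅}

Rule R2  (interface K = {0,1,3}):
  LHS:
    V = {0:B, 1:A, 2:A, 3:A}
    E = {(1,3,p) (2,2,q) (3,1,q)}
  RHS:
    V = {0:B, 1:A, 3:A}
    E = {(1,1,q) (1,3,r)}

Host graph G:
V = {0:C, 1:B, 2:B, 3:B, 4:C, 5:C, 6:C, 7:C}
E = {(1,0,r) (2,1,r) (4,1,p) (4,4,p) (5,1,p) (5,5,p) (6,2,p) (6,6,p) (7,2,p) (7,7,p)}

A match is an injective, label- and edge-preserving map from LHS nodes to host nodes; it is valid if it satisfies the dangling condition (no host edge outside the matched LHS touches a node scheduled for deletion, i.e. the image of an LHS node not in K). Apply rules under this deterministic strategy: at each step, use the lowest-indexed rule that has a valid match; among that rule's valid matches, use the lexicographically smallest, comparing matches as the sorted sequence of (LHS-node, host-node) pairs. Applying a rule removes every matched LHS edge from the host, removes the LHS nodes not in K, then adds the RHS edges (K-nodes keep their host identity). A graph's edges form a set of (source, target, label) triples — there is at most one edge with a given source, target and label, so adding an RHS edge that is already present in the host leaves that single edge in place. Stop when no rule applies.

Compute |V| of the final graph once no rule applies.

start.  V:8 E:10  edges: 1-r->0 2-r->1 4-p->1 4-p->4 5-p->1 5-p->5 6-p->2 6-p->6 7-p->2 7-p->7
1. fire R1 via {0↦4, 1↦1}  →  V:7 E:8  edges: 1-r->0 2-r->1 5-p->1 5-p->5 6-p->2 6-p->6 7-p->2 7-p->7
2. fire R1 via {0↦5, 1↦1}  →  V:6 E:6  edges: 1-r->0 2-r->1 6-p->2 6-p->6 7-p->2 7-p->7
3. fire R1 via {0↦6, 1↦2}  →  V:5 E:4  edges: 1-r->0 2-r->1 7-p->2 7-p->7
4. fire R1 via {0↦7, 1↦2}  →  V:4 E:2  edges: 1-r->0 2-r->1
final graph: no rule applies after step 4
NF nodes: {0:C, 1:B, 2:B, 3:B}

Answer: 4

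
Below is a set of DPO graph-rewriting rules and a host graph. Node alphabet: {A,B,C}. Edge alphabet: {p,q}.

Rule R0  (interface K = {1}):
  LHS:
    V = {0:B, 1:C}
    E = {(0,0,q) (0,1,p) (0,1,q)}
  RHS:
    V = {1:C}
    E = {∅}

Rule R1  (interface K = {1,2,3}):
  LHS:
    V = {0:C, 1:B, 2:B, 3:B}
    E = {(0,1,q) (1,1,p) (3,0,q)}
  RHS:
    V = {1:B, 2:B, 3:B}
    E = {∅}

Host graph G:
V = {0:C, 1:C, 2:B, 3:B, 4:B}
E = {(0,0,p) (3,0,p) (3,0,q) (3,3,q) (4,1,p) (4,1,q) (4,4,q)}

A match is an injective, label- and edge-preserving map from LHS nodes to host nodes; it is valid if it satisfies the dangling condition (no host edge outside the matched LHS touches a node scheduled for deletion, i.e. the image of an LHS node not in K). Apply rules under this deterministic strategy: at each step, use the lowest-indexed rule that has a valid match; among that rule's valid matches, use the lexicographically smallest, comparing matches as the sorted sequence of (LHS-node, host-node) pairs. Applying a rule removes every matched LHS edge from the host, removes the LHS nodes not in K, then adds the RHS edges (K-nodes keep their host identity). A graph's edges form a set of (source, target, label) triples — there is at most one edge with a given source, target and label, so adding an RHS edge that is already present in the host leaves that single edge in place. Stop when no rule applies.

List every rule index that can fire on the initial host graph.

Answer: [R0]

Rewrite trace:
R0: 2 valid matches — {0↦3, 1↦0}, {0↦4, 1↦1}
R1: no valid match — LHS pattern not found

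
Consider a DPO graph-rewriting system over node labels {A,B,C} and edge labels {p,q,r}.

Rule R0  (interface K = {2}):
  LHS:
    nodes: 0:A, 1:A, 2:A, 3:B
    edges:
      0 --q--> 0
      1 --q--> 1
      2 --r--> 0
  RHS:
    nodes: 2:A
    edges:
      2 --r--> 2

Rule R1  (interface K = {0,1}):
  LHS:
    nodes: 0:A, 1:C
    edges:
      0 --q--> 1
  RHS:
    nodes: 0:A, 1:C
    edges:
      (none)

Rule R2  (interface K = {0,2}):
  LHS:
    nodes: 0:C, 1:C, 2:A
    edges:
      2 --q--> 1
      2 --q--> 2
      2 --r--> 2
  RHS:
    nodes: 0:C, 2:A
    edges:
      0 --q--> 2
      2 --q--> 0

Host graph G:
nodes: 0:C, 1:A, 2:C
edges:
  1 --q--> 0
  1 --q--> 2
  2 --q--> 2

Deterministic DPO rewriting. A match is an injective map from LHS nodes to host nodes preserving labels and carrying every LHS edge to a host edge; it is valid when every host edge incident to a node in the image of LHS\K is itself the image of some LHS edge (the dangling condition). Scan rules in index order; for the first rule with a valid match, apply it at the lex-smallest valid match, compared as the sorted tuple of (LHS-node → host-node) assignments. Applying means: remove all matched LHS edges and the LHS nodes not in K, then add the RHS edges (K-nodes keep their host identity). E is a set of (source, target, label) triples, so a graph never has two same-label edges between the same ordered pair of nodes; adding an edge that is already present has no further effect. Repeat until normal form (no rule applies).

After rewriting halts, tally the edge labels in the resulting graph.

start.  V:3 E:3  edges: 1-q->0 1-q->2 2-q->2
1. fire R1 via {0↦1, 1↦0}  →  V:3 E:2  edges: 1-q->2 2-q->2
2. fire R1 via {0↦1, 1↦2}  →  V:3 E:1  edges: 2-q->2
final graph: no rule applies after step 2
NF edges: [(2, 2, 'q')]

Answer: q:1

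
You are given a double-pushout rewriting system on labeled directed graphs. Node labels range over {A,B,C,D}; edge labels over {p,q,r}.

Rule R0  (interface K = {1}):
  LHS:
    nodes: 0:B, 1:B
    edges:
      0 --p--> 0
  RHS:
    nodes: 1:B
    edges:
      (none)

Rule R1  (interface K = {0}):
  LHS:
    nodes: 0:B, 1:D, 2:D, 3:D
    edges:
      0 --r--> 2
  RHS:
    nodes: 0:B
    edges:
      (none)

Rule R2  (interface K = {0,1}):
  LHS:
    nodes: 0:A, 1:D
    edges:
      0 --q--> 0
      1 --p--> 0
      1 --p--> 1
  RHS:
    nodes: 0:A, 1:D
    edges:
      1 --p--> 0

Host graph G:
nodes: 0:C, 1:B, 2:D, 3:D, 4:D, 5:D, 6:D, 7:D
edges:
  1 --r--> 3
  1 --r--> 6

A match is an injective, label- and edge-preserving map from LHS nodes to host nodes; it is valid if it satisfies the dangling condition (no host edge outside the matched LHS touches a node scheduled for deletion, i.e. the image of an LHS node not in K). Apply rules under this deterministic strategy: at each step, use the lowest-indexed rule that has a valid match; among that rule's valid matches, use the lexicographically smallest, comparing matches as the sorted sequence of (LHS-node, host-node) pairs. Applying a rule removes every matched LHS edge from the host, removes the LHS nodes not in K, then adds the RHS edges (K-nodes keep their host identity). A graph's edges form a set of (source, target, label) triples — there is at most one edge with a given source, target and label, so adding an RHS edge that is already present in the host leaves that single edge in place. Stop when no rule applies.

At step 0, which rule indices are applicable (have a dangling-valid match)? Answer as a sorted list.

R0: no valid match — LHS pattern not found
R1: 24 valid matches — {0↦1, 1↦2, 2↦3, 3↦4}, {0↦1, 1↦2, 2↦3, 3↦5}, {0↦1, 1↦2, 2↦3, 3↦7} (+21 more)
R2: no valid match — LHS pattern not found

Answer: [R1]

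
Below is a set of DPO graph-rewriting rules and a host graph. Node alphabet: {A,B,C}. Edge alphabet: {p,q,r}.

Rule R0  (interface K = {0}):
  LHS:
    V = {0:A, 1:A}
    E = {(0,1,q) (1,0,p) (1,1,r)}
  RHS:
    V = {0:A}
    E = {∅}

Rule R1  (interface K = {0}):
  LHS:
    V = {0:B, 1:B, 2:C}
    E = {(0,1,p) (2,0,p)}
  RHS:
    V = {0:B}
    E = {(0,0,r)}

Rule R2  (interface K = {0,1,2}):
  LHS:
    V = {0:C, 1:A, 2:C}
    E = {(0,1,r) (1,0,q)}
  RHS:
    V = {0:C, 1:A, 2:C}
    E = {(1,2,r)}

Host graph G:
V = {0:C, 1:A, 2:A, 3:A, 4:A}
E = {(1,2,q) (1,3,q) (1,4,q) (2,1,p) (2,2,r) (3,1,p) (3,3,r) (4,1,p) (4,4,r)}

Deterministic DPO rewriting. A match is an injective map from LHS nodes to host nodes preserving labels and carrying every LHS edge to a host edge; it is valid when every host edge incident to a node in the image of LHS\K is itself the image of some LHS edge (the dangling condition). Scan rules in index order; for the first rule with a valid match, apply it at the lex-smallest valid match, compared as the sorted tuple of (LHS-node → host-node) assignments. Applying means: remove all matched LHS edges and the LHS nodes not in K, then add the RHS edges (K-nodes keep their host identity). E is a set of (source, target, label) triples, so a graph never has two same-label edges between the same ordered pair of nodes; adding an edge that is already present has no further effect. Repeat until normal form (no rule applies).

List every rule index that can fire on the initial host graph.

Answer: [R0]

Steps:
R0: 3 valid matches — {0↦1, 1↦2}, {0↦1, 1↦3}, {0↦1, 1↦4}
R1: no valid match — LHS pattern not found
R2: no valid match — LHS pattern not found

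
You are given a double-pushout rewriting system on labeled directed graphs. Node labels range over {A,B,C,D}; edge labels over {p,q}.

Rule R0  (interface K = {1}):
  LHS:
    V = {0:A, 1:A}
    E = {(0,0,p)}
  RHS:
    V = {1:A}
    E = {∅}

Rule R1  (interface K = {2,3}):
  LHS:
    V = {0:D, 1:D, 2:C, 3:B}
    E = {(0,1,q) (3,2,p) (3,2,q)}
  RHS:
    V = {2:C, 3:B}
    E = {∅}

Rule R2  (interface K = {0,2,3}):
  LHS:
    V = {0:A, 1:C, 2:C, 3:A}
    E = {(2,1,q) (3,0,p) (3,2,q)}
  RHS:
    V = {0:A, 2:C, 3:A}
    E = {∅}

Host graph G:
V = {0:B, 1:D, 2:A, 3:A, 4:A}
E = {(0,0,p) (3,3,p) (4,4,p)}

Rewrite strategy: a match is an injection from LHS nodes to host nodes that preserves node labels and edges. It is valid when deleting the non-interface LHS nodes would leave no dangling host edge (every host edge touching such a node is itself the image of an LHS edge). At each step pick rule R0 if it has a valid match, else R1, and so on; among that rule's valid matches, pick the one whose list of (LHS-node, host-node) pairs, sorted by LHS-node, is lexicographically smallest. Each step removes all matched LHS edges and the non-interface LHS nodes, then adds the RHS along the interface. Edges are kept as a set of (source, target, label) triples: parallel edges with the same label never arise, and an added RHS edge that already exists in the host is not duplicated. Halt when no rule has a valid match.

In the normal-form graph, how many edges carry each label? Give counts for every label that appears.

initial: |V|=5 |E|=3  E = 0-p->0 3-p->3 4-p->4
step 1: apply R0 at {0↦3, 1↦2}  → |V|=4 |E|=2  E = 0-p->0 4-p->4
step 2: apply R0 at {0↦4, 1↦2}  → |V|=3 |E|=1  E = 0-p->0
halt: no rule applies after step 2
NF edges: [(0, 0, 'p')]

Answer: p:1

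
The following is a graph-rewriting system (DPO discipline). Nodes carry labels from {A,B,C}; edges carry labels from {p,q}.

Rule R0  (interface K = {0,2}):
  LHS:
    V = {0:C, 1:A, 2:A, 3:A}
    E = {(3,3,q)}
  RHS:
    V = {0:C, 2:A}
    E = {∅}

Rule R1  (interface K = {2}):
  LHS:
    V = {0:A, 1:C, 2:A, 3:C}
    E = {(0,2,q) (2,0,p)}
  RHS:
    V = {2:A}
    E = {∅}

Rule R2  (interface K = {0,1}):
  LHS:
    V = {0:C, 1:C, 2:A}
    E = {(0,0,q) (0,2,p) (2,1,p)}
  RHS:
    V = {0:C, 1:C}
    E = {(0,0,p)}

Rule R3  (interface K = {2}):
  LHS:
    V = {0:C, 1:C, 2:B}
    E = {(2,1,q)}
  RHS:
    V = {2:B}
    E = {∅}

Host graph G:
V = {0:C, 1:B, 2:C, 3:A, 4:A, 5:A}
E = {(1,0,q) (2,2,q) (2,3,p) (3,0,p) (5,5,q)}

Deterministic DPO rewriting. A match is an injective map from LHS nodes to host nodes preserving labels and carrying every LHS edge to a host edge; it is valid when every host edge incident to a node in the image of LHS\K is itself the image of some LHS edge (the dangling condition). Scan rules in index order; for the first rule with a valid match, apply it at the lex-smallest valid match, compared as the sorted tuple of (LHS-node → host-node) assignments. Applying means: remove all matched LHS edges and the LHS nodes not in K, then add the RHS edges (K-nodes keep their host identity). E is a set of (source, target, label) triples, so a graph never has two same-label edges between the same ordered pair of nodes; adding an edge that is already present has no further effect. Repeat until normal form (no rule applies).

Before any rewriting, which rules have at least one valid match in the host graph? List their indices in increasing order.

R0: 2 valid matches — {0↦0, 1↦4, 2↦3, 3↦5}, {0↦2, 1↦4, 2↦3, 3↦5}
R1: no valid match — LHS pattern not found
R2: 1 valid match — {0↦2, 1↦0, 2↦3}
R3: no valid match — 1 raw match, all fail dangling condition

Answer: [R0,R2]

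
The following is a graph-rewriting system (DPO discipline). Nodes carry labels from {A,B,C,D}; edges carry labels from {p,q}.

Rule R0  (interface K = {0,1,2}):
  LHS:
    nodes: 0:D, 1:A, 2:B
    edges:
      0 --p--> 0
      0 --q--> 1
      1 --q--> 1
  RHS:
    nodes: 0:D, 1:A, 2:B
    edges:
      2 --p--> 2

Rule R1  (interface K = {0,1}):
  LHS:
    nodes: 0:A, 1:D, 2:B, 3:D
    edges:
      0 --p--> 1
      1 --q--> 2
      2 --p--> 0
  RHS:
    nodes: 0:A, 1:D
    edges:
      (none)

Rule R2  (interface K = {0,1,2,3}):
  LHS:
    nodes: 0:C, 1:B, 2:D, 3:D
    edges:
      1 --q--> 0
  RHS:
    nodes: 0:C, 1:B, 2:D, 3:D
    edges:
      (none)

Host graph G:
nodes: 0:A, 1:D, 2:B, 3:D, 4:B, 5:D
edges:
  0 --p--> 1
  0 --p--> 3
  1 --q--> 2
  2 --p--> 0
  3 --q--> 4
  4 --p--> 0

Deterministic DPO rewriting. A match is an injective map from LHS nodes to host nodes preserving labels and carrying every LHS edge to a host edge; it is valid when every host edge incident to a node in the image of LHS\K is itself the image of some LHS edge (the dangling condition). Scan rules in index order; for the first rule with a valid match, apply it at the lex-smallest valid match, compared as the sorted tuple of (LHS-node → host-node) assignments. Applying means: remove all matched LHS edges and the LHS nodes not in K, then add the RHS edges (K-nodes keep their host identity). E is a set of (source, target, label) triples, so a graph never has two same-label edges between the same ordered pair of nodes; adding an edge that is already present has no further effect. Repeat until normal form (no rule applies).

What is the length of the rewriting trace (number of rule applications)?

[0] host  ⇒  6 nodes, 6 edges  {0-p->1 0-p->3 1-q->2 2-p->0 3-q->4 4-p->0}
[1] R1 @ {0↦0, 1↦1, 2↦2, 3↦5}  ⇒  4 nodes, 3 edges  {0-p->3 3-q->4 4-p->0}
[2] R1 @ {0↦0, 1↦3, 2↦4, 3↦1}  ⇒  2 nodes, 0 edges  {∅}
halt: no rule applies after step 2

Answer: 2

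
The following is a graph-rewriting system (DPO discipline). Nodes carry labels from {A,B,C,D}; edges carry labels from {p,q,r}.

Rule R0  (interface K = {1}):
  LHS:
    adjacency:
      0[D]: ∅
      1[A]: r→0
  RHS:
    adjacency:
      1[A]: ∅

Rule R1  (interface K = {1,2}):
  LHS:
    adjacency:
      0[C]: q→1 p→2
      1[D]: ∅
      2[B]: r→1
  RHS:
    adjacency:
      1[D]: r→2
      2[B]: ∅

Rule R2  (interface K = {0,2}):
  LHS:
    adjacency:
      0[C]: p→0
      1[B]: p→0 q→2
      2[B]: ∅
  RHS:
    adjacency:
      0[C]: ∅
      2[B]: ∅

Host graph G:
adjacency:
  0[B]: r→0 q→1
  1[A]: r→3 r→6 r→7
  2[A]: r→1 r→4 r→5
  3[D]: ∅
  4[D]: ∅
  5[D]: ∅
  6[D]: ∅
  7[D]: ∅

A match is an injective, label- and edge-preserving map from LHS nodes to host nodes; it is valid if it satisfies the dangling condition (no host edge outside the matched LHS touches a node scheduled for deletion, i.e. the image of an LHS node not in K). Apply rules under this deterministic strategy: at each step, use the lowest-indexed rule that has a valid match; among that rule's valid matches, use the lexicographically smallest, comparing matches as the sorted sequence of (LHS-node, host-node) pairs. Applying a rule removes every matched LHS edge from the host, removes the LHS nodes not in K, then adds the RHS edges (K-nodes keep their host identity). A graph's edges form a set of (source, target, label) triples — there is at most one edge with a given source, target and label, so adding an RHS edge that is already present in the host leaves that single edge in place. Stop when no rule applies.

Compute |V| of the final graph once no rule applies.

initial: |V|=8 |E|=8  E = 0-r->0 0-q->1 1-r->3 1-r->6 1-r->7 2-r->1 2-r->4 2-r->5
step 1: apply R0 at {0↦3, 1↦1}  → |V|=7 |E|=7  E = 0-r->0 0-q->1 1-r->6 1-r->7 2-r->1 2-r->4 2-r->5
step 2: apply R0 at {0↦4, 1↦2}  → |V|=6 |E|=6  E = 0-r->0 0-q->1 1-r->6 1-r->7 2-r->1 2-r->5
step 3: apply R0 at {0↦5, 1↦2}  → |V|=5 |E|=5  E = 0-r->0 0-q->1 1-r->6 1-r->7 2-r->1
step 4: apply R0 at {0↦6, 1↦1}  → |V|=4 |E|=4  E = 0-r->0 0-q->1 1-r->7 2-r->1
step 5: apply R0 at {0↦7, 1↦1}  → |V|=3 |E|=3  E = 0-r->0 0-q->1 2-r->1
normal form: no rule applies after step 5
NF nodes: {0:B, 1:A, 2:A}

Answer: 3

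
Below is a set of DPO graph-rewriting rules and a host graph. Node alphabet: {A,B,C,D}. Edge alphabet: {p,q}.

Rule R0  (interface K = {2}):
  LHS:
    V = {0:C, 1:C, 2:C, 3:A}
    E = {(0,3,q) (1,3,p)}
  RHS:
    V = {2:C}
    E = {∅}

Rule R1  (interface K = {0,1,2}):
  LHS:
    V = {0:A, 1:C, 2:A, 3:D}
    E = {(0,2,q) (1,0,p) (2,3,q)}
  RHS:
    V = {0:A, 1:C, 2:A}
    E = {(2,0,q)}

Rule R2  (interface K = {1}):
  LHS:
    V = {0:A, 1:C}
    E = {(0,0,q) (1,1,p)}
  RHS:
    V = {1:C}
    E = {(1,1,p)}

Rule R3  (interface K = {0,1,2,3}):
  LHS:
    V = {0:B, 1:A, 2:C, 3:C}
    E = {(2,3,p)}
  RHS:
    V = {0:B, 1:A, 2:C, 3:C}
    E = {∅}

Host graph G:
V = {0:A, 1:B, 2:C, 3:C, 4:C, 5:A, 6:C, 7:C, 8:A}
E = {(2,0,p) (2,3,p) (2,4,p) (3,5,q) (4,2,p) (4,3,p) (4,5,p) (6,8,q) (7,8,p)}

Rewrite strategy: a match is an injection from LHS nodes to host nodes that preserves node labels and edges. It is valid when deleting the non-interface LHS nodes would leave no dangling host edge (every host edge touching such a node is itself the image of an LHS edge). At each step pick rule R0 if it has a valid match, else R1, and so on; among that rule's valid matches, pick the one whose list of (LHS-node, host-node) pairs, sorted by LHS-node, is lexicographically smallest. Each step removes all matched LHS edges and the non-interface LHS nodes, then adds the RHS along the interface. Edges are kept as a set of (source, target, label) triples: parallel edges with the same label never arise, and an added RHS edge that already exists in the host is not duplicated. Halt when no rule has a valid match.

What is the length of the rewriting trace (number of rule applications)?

start.  V:9 E:9  edges: 2-p->0 2-p->3 2-p->4 3-q->5 4-p->2 4-p->3 4-p->5 6-q->8 7-p->8
1. fire R0 via {0↦6, 1↦7, 2↦2, 3↦8}  →  V:6 E:7  edges: 2-p->0 2-p->3 2-p->4 3-q->5 4-p->2 4-p->3 4-p->5
2. fire R3 via {0↦1, 1↦0, 2↦2, 3↦3}  →  V:6 E:6  edges: 2-p->0 2-p->4 3-q->5 4-p->2 4-p->3 4-p->5
3. fire R3 via {0↦1, 1↦0, 2↦2, 3↦4}  →  V:6 E:5  edges: 2-p->0 3-q->5 4-p->2 4-p->3 4-p->5
4. fire R3 via {0↦1, 1↦0, 2↦4, 3↦2}  →  V:6 E:4  edges: 2-p->0 3-q->5 4-p->3 4-p->5
5. fire R3 via {0↦1, 1↦0, 2↦4, 3↦3}  →  V:6 E:3  edges: 2-p->0 3-q->5 4-p->5
6. fire R0 via {0↦3, 1↦4, 2↦2, 3↦5}  →  V:3 E:1  edges: 2-p->0
halt: no rule applies after step 6

Answer: 6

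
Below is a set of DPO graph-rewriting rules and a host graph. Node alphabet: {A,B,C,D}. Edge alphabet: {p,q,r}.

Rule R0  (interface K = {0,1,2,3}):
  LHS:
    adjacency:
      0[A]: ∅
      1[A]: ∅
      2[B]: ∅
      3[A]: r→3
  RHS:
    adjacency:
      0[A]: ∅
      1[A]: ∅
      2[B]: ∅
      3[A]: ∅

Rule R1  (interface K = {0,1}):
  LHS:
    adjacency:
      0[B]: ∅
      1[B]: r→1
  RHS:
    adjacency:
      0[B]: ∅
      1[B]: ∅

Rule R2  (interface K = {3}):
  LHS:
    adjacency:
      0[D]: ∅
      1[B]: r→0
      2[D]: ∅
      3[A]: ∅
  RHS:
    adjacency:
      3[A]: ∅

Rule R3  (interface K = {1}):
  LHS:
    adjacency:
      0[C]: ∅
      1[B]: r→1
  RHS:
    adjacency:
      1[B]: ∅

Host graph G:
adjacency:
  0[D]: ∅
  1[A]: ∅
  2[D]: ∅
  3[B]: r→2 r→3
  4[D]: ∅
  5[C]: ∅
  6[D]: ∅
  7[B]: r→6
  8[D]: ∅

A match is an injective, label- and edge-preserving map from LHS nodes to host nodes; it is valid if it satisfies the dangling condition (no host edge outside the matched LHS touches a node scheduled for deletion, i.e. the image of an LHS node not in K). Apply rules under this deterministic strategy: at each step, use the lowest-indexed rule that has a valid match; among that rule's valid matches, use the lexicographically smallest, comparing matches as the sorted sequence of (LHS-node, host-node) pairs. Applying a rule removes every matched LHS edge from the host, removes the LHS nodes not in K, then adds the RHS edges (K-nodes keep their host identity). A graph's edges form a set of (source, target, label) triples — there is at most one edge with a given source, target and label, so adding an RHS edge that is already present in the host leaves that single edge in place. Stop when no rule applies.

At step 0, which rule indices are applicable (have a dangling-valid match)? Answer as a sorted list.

R0: no valid match — LHS pattern not found
R1: 1 valid match — {0↦7, 1↦3}
R2: 3 valid matches — {0↦6, 1↦7, 2↦0, 3↦1}, {0↦6, 1↦7, 2↦4, 3↦1}, {0↦6, 1↦7, 2↦8, 3↦1}
R3: 1 valid match — {0↦5, 1↦3}

Answer: [R1,R2,R3]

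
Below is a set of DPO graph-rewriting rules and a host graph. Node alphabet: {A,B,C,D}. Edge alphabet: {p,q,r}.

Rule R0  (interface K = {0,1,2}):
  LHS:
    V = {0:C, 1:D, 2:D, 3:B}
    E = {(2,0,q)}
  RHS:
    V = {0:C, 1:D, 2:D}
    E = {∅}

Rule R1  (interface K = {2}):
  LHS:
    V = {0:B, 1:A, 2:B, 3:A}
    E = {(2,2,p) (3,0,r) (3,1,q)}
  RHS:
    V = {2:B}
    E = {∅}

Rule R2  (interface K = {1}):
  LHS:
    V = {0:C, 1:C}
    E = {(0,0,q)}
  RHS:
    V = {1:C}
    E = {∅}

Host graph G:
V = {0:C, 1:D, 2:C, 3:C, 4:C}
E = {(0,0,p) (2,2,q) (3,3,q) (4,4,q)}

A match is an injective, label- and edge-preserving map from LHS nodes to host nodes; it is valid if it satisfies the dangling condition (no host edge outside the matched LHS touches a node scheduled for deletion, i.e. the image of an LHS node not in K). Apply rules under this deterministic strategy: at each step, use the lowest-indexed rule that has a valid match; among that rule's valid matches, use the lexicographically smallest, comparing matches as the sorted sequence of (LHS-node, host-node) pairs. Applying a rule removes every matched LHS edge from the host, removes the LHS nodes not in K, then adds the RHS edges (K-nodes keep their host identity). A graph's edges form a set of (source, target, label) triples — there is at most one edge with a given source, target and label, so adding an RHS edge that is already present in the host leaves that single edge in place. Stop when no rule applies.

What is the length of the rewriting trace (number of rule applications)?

Answer: 3

Rewrite trace:
initial: |V|=5 |E|=4  E = 0-p->0 2-q->2 3-q->3 4-q->4
step 1: apply R2 at {0↦2, 1↦0}  → |V|=4 |E|=3  E = 0-p->0 3-q->3 4-q->4
step 2: apply R2 at {0↦3, 1↦0}  → |V|=3 |E|=2  E = 0-p->0 4-q->4
step 3: apply R2 at {0↦4, 1↦0}  → |V|=2 |E|=1  E = 0-p->0
halt: no rule applies after step 3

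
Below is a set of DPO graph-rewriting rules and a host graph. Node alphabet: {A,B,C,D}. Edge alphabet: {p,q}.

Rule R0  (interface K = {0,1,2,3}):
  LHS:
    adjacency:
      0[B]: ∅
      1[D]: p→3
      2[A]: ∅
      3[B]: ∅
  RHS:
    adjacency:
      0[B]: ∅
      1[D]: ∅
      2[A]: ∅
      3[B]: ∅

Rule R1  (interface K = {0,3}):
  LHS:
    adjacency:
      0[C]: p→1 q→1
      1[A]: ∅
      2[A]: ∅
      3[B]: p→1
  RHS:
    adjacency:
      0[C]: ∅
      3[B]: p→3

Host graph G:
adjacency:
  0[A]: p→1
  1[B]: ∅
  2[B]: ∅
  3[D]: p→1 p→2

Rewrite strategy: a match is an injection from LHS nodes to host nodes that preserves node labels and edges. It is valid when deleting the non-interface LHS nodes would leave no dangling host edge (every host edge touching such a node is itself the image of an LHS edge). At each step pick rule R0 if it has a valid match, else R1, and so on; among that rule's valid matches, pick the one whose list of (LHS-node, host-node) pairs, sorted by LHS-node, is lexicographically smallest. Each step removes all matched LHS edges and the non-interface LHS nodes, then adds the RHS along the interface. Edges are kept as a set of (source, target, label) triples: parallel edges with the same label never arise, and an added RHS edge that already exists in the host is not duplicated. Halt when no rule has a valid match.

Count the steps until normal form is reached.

Answer: 2

Derivation:
[0] host  ⇒  4 nodes, 3 edges  {0-p->1 3-p->1 3-p->2}
[1] R0 @ {0↦1, 1↦3, 2↦0, 3↦2}  ⇒  4 nodes, 2 edges  {0-p->1 3-p->1}
[2] R0 @ {0↦2, 1↦3, 2↦0, 3↦1}  ⇒  4 nodes, 1 edges  {0-p->1}
halt: no rule applies after step 2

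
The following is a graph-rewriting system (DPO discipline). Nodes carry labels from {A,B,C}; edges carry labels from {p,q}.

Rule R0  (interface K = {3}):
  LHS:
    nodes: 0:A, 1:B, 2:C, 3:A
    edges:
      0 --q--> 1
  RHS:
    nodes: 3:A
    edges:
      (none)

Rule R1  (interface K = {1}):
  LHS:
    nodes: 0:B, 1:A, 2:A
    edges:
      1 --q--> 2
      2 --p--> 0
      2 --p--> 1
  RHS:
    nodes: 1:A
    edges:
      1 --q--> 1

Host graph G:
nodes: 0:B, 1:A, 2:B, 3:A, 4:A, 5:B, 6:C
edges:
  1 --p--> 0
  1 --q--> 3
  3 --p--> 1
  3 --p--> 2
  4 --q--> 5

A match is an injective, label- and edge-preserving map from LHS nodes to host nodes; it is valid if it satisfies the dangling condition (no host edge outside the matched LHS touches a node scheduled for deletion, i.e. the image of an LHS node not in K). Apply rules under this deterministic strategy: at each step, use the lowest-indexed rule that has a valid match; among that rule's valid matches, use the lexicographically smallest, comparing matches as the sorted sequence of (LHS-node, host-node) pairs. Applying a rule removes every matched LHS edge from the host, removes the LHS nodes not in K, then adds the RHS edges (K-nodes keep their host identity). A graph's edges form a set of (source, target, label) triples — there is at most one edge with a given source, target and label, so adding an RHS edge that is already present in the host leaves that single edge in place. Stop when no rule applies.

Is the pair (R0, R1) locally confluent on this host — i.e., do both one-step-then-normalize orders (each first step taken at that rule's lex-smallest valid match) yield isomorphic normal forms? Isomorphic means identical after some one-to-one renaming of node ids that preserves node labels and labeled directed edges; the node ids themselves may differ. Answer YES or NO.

branch R0-first: apply at {0↦4, 1↦5, 2↦6, 3↦1} → |E|=4, then 1 more step(s) → NF |V|=2 |E|=2 V={0:B, 1:A} E=1-p->0 1-q->1
branch R1-first: apply at {0↦2, 1↦1, 2↦3} → |E|=3, then 1 more step(s) → NF |V|=2 |E|=2 V={0:B, 1:A} E=1-p->0 1-q->1
graphs isomorphic (equal up to label-preserving node renaming)

Answer: YES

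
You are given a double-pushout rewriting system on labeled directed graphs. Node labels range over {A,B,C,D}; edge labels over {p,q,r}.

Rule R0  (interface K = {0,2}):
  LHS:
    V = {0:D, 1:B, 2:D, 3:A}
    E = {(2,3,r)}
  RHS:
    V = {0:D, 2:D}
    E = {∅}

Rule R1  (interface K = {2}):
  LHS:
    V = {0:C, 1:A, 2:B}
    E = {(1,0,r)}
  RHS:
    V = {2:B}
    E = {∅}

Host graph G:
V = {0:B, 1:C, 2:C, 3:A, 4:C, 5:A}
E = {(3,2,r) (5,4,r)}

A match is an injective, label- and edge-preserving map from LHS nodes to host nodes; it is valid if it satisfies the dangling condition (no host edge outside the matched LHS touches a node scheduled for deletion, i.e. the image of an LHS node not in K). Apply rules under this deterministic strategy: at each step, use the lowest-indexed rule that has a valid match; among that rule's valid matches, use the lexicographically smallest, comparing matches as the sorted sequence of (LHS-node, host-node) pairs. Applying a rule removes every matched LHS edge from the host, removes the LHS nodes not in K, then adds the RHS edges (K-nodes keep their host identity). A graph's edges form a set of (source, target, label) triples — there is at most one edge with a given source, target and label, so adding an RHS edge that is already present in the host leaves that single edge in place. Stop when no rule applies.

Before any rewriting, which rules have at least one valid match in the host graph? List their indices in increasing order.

Answer: [R1]

Steps:
R0: no valid match — LHS pattern not found
R1: 2 valid matches — {0↦2, 1↦3, 2↦0}, {0↦4, 1↦5, 2↦0}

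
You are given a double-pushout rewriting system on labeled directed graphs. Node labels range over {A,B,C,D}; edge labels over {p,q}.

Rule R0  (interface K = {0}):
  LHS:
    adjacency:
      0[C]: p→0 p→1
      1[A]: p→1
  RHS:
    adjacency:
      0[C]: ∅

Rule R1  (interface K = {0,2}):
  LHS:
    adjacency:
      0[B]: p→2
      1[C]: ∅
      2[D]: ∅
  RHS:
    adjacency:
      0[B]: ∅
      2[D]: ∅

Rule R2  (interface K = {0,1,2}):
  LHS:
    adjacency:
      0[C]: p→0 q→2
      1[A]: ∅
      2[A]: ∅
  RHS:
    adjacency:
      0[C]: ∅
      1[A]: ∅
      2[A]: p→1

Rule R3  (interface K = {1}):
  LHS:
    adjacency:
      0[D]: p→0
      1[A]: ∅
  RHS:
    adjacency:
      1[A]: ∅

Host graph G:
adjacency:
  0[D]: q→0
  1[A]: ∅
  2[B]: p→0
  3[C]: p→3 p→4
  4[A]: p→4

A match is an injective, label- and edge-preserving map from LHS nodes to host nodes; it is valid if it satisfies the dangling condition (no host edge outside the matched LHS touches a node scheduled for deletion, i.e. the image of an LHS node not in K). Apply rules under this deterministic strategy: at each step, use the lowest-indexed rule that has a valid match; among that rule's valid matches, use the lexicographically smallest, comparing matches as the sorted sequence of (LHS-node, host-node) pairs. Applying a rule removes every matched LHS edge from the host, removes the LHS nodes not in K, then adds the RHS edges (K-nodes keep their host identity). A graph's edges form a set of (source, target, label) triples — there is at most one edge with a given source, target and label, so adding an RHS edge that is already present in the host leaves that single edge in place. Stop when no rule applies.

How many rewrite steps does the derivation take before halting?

Answer: 2

Steps:
[0] host  ⇒  5 nodes, 5 edges  {0-q->0 2-p->0 3-p->3 3-p->4 4-p->4}
[1] R0 @ {0↦3, 1↦4}  ⇒  4 nodes, 2 edges  {0-q->0 2-p->0}
[2] R1 @ {0↦2, 1↦3, 2↦0}  ⇒  3 nodes, 1 edges  {0-q->0}
halt: no rule applies after step 2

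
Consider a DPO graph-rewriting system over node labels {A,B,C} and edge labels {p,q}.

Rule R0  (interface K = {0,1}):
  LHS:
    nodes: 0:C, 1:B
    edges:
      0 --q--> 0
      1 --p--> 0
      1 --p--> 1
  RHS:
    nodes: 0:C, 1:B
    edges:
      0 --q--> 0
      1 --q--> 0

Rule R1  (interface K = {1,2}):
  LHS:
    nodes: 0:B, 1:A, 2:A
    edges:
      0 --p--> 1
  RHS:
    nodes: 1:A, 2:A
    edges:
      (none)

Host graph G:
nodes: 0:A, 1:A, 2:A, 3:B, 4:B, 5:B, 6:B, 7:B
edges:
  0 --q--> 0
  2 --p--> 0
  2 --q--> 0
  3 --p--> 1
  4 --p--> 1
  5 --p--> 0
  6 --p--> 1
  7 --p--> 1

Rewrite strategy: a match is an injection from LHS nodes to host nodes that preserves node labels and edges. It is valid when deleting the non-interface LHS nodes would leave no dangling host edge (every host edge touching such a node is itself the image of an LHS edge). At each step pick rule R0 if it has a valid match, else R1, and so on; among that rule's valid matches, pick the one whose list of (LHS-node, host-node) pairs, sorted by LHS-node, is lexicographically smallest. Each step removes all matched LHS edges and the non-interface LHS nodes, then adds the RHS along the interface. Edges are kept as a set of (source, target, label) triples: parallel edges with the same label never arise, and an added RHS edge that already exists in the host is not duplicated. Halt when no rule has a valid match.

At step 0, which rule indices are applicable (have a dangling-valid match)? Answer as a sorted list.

Answer: [R1]

Steps:
R0: no valid match — LHS pattern not found
R1: 10 valid matches — {0↦3, 1↦1, 2↦0}, {0↦3, 1↦1, 2↦2}, {0↦4, 1↦1, 2↦0} (+7 more)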